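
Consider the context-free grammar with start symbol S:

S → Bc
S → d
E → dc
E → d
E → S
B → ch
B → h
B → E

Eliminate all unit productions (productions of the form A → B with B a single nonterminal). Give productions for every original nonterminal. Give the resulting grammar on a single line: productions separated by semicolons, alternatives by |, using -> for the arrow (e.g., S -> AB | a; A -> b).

S -> d | Bc; B -> d | h | Bc | ch | dc; E -> d | Bc | dc

Unit productions: B->E, E->S.
Unit pairs (A ⇒* B via units): (B,E), (B,S), (E,S).
S: inherits non-unit rules of {S} → Bc | d.
B: inherits non-unit rules of {B, E, S} → Bc | ch | d | dc | h.
E: inherits non-unit rules of {E, S} → Bc | d | dc.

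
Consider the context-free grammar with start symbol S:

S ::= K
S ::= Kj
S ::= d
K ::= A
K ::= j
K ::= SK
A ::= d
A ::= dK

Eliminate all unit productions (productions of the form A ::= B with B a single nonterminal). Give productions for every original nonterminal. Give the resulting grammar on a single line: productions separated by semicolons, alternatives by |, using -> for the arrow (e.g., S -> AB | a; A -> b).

Unit productions: K->A, S->K.
Unit pairs (A ⇒* B via units): (K,A), (S,A), (S,K).
S: inherits non-unit rules of {A, K, S} → Kj | SK | d | dK | j.
A: inherits non-unit rules of {A} → d | dK.
K: inherits non-unit rules of {A, K} → SK | d | dK | j.

S -> d | j | Kj | SK | dK; A -> d | dK; K -> d | j | SK | dK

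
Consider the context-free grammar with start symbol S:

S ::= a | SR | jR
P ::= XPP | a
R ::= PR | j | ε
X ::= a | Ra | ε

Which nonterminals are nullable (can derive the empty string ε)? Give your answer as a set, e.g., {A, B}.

{R, X}

Directly nullable (have an ε-rule): {R, X}.
Not nullable: P, S — each has a terminal in every rule's right-hand side or depends on a non-nullable symbol.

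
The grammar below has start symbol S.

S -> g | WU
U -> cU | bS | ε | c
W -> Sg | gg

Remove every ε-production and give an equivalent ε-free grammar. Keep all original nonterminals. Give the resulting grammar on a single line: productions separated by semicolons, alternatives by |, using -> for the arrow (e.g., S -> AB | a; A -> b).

Nullable set: {U}.
S -> WU: U nullable, giving W | WU.
Drop U -> ε.
U -> cU: U nullable, giving c | cU.
Unchanged (no nullable symbols): S -> g; U -> bS; U -> c; W -> Sg; W -> gg.

S -> W | g | WU; U -> c | bS | cU; W -> Sg | gg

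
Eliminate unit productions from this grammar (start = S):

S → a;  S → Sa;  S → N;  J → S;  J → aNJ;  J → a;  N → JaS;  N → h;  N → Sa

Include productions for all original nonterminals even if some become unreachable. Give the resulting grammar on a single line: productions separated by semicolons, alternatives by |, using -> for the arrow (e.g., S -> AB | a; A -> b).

S -> a | h | Sa | JaS; J -> a | h | Sa | JaS | aNJ; N -> h | Sa | JaS

Unit productions: J->S, S->N.
Unit pairs (A ⇒* B via units): (J,N), (J,S), (S,N).
S: inherits non-unit rules of {N, S} → JaS | Sa | a | h.
J: inherits non-unit rules of {J, N, S} → JaS | Sa | a | aNJ | h.
N: inherits non-unit rules of {N} → JaS | Sa | h.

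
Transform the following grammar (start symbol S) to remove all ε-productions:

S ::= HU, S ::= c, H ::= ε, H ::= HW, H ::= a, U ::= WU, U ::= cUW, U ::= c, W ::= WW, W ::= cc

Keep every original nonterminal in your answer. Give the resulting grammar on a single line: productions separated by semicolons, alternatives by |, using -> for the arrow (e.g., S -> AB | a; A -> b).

Nullable set: {H}.
S -> HU: H nullable, giving HU | U.
Drop H -> ε.
H -> HW: H nullable, giving HW | W.
Unchanged (no nullable symbols): S -> c; H -> a; U -> WU; U -> c; U -> cUW; W -> WW; W -> cc.

S -> U | c | HU; H -> W | a | HW; U -> c | WU | cUW; W -> WW | cc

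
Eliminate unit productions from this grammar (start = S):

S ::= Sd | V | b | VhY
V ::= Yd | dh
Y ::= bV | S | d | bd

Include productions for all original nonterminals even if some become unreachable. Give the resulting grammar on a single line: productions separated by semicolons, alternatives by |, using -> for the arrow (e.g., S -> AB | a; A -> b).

S -> b | Sd | Yd | dh | VhY; V -> Yd | dh; Y -> b | d | Sd | Yd | bV | bd | dh | VhY

Unit productions: S->V, Y->S.
Unit pairs (A ⇒* B via units): (S,V), (Y,S), (Y,V).
S: inherits non-unit rules of {S, V} → Sd | VhY | Yd | b | dh.
V: inherits non-unit rules of {V} → Yd | dh.
Y: inherits non-unit rules of {S, V, Y} → Sd | VhY | Yd | b | bV | bd | d | dh.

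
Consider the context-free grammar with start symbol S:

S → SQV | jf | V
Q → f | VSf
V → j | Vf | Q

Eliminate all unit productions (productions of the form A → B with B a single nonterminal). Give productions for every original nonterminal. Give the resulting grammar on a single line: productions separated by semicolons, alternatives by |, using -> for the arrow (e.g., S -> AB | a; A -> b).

S -> f | j | Vf | jf | SQV | VSf; Q -> f | VSf; V -> f | j | Vf | VSf

Unit productions: S->V, V->Q.
Unit pairs (A ⇒* B via units): (S,Q), (S,V), (V,Q).
S: inherits non-unit rules of {Q, S, V} → SQV | VSf | Vf | f | j | jf.
Q: inherits non-unit rules of {Q} → VSf | f.
V: inherits non-unit rules of {Q, V} → VSf | Vf | f | j.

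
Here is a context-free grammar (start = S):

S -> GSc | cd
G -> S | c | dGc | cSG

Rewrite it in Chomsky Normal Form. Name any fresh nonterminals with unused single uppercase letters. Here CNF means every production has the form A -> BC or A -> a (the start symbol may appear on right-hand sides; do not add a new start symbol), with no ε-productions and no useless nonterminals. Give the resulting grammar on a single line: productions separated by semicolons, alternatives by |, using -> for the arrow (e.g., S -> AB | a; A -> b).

S -> AB | GF; A -> c; B -> d; C -> SG; D -> GA; E -> SA; F -> SA; G -> c | AB | AC | BD | GE

No ε-productions.
After unit-elimination: S -> cd | GSc; G -> c | cd | GSc | cSG | dGc.
TERM: introduce A -> c, B -> d and substitute in every rule of length ≥2.
BIN: G -> ASG becomes G -> AC, C -> SG; G -> BGA becomes G -> BD, D -> GA; G -> GSA becomes G -> GE, E -> SA; S -> GSA becomes S -> GF, F -> SA.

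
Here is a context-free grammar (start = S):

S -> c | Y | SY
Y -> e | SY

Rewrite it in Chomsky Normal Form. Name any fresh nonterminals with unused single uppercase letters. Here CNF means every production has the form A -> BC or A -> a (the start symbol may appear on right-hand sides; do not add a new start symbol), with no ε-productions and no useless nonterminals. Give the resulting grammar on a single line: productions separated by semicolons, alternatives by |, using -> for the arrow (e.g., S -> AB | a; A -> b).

S -> c | e | SY; Y -> e | SY

No ε-productions.
After unit-elimination: S -> c | e | SY; Y -> e | SY.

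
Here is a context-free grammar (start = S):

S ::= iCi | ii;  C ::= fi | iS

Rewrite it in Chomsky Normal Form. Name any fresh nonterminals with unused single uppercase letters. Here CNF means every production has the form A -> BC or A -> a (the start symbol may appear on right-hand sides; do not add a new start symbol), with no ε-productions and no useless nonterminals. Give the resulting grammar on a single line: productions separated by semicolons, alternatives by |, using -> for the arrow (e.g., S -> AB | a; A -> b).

No ε-productions.
No unit productions to eliminate.
TERM: introduce A -> f, B -> i and substitute in every rule of length ≥2.
BIN: S -> BCB becomes S -> BD, D -> CB.

S -> BB | BD; A -> f; B -> i; C -> AB | BS; D -> CB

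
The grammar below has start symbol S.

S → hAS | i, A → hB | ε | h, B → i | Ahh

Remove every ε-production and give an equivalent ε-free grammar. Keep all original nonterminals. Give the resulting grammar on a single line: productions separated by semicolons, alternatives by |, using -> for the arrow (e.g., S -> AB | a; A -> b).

Nullable set: {A}.
S -> hAS: A nullable, giving hAS | hS.
Drop A -> ε.
B -> Ahh: A nullable, giving Ahh | hh.
Unchanged (no nullable symbols): S -> i; A -> h; A -> hB; B -> i.

S -> i | hS | hAS; A -> h | hB; B -> i | hh | Ahh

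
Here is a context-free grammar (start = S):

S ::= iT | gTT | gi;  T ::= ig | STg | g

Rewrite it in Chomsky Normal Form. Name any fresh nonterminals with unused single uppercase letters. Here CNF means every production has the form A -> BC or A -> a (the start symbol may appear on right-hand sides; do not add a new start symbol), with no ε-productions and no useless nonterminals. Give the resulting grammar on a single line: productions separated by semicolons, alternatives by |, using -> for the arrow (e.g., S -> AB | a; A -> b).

S -> AB | AC | BT; A -> g; B -> i; C -> TT; D -> TA; T -> g | BA | SD

No ε-productions.
No unit productions to eliminate.
TERM: introduce A -> g, B -> i and substitute in every rule of length ≥2.
BIN: S -> ATT becomes S -> AC, C -> TT; T -> STA becomes T -> SD, D -> TA.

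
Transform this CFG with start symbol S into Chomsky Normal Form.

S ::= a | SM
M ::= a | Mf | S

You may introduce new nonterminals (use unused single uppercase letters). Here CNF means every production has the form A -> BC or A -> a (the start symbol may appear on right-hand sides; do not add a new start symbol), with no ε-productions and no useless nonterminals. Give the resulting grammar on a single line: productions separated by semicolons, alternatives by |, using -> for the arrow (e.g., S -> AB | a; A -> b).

S -> a | SM; A -> f; M -> a | MA | SM

No ε-productions.
After unit-elimination: S -> a | SM; M -> a | Mf | SM.
TERM: introduce A -> f and substitute in every rule of length ≥2.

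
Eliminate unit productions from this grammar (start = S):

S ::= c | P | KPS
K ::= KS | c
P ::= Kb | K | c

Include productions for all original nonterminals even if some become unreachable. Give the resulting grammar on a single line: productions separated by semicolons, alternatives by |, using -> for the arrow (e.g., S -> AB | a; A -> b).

Unit productions: P->K, S->P.
Unit pairs (A ⇒* B via units): (P,K), (S,K), (S,P).
S: inherits non-unit rules of {K, P, S} → KPS | KS | Kb | c.
K: inherits non-unit rules of {K} → KS | c.
P: inherits non-unit rules of {K, P} → KS | Kb | c.

S -> c | KS | Kb | KPS; K -> c | KS; P -> c | KS | Kb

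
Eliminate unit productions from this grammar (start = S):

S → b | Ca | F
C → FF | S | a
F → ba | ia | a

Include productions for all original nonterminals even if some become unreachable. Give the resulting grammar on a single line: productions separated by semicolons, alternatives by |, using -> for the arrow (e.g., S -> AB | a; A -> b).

Unit productions: C->S, S->F.
Unit pairs (A ⇒* B via units): (C,F), (C,S), (S,F).
S: inherits non-unit rules of {F, S} → Ca | a | b | ba | ia.
C: inherits non-unit rules of {C, F, S} → Ca | FF | a | b | ba | ia.
F: inherits non-unit rules of {F} → a | ba | ia.

S -> a | b | Ca | ba | ia; C -> a | b | Ca | FF | ba | ia; F -> a | ba | ia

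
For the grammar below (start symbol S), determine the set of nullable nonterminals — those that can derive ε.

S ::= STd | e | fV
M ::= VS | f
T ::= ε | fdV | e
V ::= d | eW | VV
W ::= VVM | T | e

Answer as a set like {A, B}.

{T, W}

Directly nullable (have an ε-rule): {T}.
W is nullable via W -> T (every symbol on the right is already known nullable).
Not nullable: M, S, V — each has a terminal in every rule's right-hand side or depends on a non-nullable symbol.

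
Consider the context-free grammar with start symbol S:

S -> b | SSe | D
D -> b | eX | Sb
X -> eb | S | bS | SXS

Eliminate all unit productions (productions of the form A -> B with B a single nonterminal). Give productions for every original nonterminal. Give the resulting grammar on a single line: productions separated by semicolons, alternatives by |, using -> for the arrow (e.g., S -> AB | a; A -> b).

Unit productions: S->D, X->S.
Unit pairs (A ⇒* B via units): (S,D), (X,D), (X,S).
S: inherits non-unit rules of {D, S} → SSe | Sb | b | eX.
D: inherits non-unit rules of {D} → Sb | b | eX.
X: inherits non-unit rules of {D, S, X} → SSe | SXS | Sb | b | bS | eX | eb.

S -> b | Sb | eX | SSe; D -> b | Sb | eX; X -> b | Sb | bS | eX | eb | SSe | SXS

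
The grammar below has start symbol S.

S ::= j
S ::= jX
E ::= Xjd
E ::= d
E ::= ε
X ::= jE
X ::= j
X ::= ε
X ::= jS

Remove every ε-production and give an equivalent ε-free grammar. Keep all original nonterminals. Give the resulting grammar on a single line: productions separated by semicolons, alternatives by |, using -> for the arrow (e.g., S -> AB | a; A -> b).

Nullable set: {E, X}.
S -> jX: X nullable, giving j | jX.
Drop E -> ε.
E -> Xjd: X nullable, giving Xjd | jd.
Drop X -> ε.
X -> jE: E nullable, giving j | jE.
Unchanged (no nullable symbols): S -> j; E -> d; X -> j; X -> jS.

S -> j | jX; E -> d | jd | Xjd; X -> j | jE | jS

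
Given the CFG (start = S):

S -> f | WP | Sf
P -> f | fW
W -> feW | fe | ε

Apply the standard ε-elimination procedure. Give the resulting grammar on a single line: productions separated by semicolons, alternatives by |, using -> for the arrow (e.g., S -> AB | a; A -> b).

S -> P | f | Sf | WP; P -> f | fW; W -> fe | feW

Nullable set: {W}.
S -> WP: W nullable, giving P | WP.
P -> fW: W nullable, giving f | fW.
Drop W -> ε.
W -> feW: W nullable, giving fe | feW.
Unchanged (no nullable symbols): S -> Sf; S -> f; P -> f; W -> fe.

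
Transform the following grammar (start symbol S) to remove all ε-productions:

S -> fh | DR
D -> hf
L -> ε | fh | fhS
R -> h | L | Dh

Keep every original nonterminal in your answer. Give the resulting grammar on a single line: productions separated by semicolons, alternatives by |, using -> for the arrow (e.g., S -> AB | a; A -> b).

Nullable set: {L, R}.
S -> DR: R nullable, giving D | DR.
Drop L -> ε.
R -> L: L nullable, giving L.
Unchanged (no nullable symbols): S -> fh; D -> hf; L -> fh; L -> fhS; R -> Dh; R -> h.

S -> D | DR | fh; D -> hf; L -> fh | fhS; R -> L | h | Dh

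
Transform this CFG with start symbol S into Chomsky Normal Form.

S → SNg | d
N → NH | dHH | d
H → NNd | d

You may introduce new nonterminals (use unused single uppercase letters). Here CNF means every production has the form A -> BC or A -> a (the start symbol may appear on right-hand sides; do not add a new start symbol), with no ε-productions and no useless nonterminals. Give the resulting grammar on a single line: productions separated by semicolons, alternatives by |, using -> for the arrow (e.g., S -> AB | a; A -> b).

S -> d | SE; A -> d; B -> g; C -> NA; D -> HH; E -> NB; H -> d | NC; N -> d | AD | NH

No ε-productions.
No unit productions to eliminate.
TERM: introduce A -> d, B -> g and substitute in every rule of length ≥2.
BIN: H -> NNA becomes H -> NC, C -> NA; N -> AHH becomes N -> AD, D -> HH; S -> SNB becomes S -> SE, E -> NB.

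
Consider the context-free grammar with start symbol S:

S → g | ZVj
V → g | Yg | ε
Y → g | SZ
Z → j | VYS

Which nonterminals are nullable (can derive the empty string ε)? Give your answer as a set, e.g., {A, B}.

{V}

Directly nullable (have an ε-rule): {V}.
Not nullable: S, Y, Z — each has a terminal in every rule's right-hand side or depends on a non-nullable symbol.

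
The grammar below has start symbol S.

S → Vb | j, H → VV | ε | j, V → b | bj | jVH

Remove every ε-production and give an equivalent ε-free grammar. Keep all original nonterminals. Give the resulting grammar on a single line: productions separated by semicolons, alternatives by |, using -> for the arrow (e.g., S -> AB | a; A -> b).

S -> j | Vb; H -> j | VV; V -> b | bj | jV | jVH

Nullable set: {H}.
Drop H -> ε.
V -> jVH: H nullable, giving jV | jVH.
Unchanged (no nullable symbols): S -> Vb; S -> j; H -> VV; H -> j; V -> b; V -> bj.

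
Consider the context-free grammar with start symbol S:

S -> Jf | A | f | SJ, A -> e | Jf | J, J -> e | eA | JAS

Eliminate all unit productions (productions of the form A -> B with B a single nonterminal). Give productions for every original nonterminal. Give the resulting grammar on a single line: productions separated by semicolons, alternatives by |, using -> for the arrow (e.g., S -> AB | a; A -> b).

S -> e | f | Jf | SJ | eA | JAS; A -> e | Jf | eA | JAS; J -> e | eA | JAS

Unit productions: A->J, S->A.
Unit pairs (A ⇒* B via units): (A,J), (S,A), (S,J).
S: inherits non-unit rules of {A, J, S} → JAS | Jf | SJ | e | eA | f.
A: inherits non-unit rules of {A, J} → JAS | Jf | e | eA.
J: inherits non-unit rules of {J} → JAS | e | eA.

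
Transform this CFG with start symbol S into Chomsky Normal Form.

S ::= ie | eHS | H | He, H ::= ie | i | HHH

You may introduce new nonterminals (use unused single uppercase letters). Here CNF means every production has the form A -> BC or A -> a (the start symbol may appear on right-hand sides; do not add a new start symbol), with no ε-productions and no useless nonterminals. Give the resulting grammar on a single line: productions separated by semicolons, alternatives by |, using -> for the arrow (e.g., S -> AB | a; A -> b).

No ε-productions.
After unit-elimination: S -> i | He | ie | HHH | eHS; H -> i | ie | HHH.
TERM: introduce B -> e, A -> i and substitute in every rule of length ≥2.
BIN: H -> HHH becomes H -> HC, C -> HH; S -> BHS becomes S -> BD, D -> HS; S -> HHH becomes S -> HE, E -> HH.

S -> i | AB | BD | HB | HE; A -> i; B -> e; C -> HH; D -> HS; E -> HH; H -> i | AB | HC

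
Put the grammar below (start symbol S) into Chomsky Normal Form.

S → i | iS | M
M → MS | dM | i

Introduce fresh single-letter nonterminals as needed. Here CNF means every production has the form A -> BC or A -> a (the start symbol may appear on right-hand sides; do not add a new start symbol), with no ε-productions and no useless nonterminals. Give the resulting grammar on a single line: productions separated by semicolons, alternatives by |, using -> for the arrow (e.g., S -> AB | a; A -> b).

No ε-productions.
After unit-elimination: S -> i | MS | dM | iS; M -> i | MS | dM.
TERM: introduce A -> d, B -> i and substitute in every rule of length ≥2.

S -> i | AM | BS | MS; A -> d; B -> i; M -> i | AM | MS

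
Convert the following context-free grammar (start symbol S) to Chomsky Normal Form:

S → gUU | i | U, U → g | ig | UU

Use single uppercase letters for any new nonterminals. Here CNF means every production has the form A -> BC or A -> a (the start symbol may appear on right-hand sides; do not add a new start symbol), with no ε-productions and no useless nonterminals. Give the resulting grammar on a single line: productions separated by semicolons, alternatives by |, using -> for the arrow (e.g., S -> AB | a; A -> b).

S -> g | i | AC | BA | UU; A -> g; B -> i; C -> UU; U -> g | BA | UU

No ε-productions.
After unit-elimination: S -> g | i | UU | ig | gUU; U -> g | UU | ig.
TERM: introduce A -> g, B -> i and substitute in every rule of length ≥2.
BIN: S -> AUU becomes S -> AC, C -> UU.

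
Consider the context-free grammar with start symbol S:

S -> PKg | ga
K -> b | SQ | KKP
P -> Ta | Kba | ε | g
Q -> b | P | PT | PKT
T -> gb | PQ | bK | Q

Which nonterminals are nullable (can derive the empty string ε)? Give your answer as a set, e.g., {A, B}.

Directly nullable (have an ε-rule): {P}.
Q is nullable via Q -> P (every symbol on the right is already known nullable).
T is nullable via T -> Q (every symbol on the right is already known nullable).
Not nullable: K, S — each has a terminal in every rule's right-hand side or depends on a non-nullable symbol.

{P, Q, T}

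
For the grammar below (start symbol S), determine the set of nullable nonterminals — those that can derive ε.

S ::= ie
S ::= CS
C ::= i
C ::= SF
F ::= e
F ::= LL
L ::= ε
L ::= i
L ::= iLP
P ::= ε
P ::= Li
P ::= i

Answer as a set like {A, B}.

{F, L, P}

Directly nullable (have an ε-rule): {L, P}.
F is nullable via F -> LL (every symbol on the right is already known nullable).
Not nullable: C, S — each has a terminal in every rule's right-hand side or depends on a non-nullable symbol.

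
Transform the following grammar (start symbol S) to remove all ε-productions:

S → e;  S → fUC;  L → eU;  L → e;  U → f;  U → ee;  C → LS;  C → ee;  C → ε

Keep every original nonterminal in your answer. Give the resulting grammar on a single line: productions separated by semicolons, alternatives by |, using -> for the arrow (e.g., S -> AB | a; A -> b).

S -> e | fU | fUC; C -> LS | ee; L -> e | eU; U -> f | ee

Nullable set: {C}.
S -> fUC: C nullable, giving fU | fUC.
Drop C -> ε.
Unchanged (no nullable symbols): S -> e; C -> LS; C -> ee; L -> e; L -> eU; U -> ee; U -> f.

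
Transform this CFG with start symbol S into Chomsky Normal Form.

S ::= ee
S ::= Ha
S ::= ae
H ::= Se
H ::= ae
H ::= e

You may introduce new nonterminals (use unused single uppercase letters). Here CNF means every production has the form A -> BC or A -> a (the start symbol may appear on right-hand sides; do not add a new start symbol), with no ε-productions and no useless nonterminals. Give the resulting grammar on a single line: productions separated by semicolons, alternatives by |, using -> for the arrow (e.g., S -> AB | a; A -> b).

No ε-productions.
No unit productions to eliminate.
TERM: introduce B -> a, A -> e and substitute in every rule of length ≥2.

S -> AA | BA | HB; A -> e; B -> a; H -> e | BA | SA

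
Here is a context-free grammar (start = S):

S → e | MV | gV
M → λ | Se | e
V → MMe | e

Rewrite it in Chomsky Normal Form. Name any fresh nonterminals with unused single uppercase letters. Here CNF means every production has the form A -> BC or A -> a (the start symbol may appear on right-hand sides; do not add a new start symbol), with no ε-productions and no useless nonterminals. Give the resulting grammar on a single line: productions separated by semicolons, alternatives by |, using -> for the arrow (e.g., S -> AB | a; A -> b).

S -> e | BV | MA | MC | MV; A -> e; B -> g; C -> MA; D -> MA; M -> e | SA; V -> e | MA | MD

Nullable: {M}; after ε-elimination: S -> V | e | MV | gV; M -> e | Se; V -> e | Me | MMe.
After unit-elimination: S -> e | MV | Me | gV | MMe; M -> e | Se; V -> e | Me | MMe.
TERM: introduce A -> e, B -> g and substitute in every rule of length ≥2.
BIN: S -> MMA becomes S -> MC, C -> MA; V -> MMA becomes V -> MD, D -> MA.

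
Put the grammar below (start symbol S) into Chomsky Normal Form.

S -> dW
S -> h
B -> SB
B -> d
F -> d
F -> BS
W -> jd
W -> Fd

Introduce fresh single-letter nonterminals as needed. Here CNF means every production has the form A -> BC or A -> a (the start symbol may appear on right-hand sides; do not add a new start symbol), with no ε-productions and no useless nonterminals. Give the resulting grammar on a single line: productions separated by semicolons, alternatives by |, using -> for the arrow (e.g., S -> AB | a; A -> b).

S -> h | AW; A -> d; B -> d | SB; C -> j; F -> d | BS; W -> CA | FA

No ε-productions.
No unit productions to eliminate.
TERM: introduce A -> d, C -> j and substitute in every rule of length ≥2.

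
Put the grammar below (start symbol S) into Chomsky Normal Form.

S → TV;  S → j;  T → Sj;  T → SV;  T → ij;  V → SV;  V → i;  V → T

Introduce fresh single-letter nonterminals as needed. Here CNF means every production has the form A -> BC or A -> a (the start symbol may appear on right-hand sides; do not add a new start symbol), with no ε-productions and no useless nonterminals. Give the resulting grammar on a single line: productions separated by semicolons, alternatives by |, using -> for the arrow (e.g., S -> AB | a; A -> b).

S -> j | TV; A -> j; B -> i; T -> BA | SA | SV; V -> i | BA | SA | SV

No ε-productions.
After unit-elimination: S -> j | TV; T -> SV | Sj | ij; V -> i | SV | Sj | ij.
TERM: introduce B -> i, A -> j and substitute in every rule of length ≥2.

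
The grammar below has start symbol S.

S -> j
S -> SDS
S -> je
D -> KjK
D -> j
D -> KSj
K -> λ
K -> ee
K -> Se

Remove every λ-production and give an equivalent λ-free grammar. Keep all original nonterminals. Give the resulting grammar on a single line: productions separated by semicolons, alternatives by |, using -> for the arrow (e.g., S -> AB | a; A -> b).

Nullable set: {K}.
D -> KSj: K nullable, giving KSj | Sj.
D -> KjK: K, K nullable, giving Kj | KjK | j | jK.
Drop K -> λ.
Unchanged (no nullable symbols): S -> SDS; S -> j; S -> je; D -> j; K -> Se; K -> ee.

S -> j | je | SDS; D -> j | Kj | Sj | jK | KSj | KjK; K -> Se | ee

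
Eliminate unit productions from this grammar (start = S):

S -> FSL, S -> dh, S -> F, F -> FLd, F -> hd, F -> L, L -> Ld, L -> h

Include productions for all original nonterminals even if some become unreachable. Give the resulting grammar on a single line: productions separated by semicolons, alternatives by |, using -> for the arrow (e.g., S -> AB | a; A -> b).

S -> h | Ld | dh | hd | FLd | FSL; F -> h | Ld | hd | FLd; L -> h | Ld

Unit productions: F->L, S->F.
Unit pairs (A ⇒* B via units): (F,L), (S,F), (S,L).
S: inherits non-unit rules of {F, L, S} → FLd | FSL | Ld | dh | h | hd.
F: inherits non-unit rules of {F, L} → FLd | Ld | h | hd.
L: inherits non-unit rules of {L} → Ld | h.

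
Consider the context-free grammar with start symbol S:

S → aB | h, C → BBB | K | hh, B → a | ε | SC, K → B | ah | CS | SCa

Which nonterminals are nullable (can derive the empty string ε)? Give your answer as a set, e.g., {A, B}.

{B, C, K}

Directly nullable (have an ε-rule): {B}.
C is nullable via C -> BBB (every symbol on the right is already known nullable).
K is nullable via K -> B (every symbol on the right is already known nullable).
Not nullable: S — each has a terminal in every rule's right-hand side or depends on a non-nullable symbol.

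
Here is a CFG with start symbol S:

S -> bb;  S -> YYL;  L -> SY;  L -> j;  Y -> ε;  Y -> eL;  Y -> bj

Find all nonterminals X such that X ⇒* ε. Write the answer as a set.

Directly nullable (have an ε-rule): {Y}.
Not nullable: L, S — each has a terminal in every rule's right-hand side or depends on a non-nullable symbol.

{Y}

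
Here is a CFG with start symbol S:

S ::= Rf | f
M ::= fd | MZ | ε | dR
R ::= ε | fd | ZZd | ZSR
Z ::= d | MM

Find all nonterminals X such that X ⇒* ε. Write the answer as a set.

Directly nullable (have an ε-rule): {M, R}.
Z is nullable via Z -> MM (every symbol on the right is already known nullable).
Not nullable: S — each has a terminal in every rule's right-hand side or depends on a non-nullable symbol.

{M, R, Z}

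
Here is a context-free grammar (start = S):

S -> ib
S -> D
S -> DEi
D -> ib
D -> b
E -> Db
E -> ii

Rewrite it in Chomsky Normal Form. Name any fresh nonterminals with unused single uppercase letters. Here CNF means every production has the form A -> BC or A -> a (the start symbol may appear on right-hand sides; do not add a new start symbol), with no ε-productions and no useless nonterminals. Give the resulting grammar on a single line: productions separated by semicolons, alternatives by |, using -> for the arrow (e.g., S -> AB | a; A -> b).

S -> b | AB | DC; A -> i; B -> b; C -> EA; D -> b | AB; E -> AA | DB

No ε-productions.
After unit-elimination: S -> b | ib | DEi; D -> b | ib; E -> Db | ii.
TERM: introduce B -> b, A -> i and substitute in every rule of length ≥2.
BIN: S -> DEA becomes S -> DC, C -> EA.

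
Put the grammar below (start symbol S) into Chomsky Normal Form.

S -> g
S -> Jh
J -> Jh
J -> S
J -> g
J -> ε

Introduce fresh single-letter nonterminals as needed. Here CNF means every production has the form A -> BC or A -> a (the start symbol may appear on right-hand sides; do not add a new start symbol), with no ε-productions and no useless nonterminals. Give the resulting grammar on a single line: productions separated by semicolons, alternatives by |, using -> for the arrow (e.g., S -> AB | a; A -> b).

S -> g | h | JA; A -> h; J -> g | h | JA

Nullable: {J}; after ε-elimination: S -> g | h | Jh; J -> S | g | h | Jh.
After unit-elimination: S -> g | h | Jh; J -> g | h | Jh.
TERM: introduce A -> h and substitute in every rule of length ≥2.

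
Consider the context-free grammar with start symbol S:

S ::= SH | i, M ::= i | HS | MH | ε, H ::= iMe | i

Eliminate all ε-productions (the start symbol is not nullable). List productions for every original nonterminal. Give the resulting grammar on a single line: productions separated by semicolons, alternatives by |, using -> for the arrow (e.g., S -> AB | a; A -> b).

Nullable set: {M}.
H -> iMe: M nullable, giving iMe | ie.
Drop M -> ε.
M -> MH: M nullable, giving H | MH.
Unchanged (no nullable symbols): S -> SH; S -> i; H -> i; M -> HS; M -> i.

S -> i | SH; H -> i | ie | iMe; M -> H | i | HS | MH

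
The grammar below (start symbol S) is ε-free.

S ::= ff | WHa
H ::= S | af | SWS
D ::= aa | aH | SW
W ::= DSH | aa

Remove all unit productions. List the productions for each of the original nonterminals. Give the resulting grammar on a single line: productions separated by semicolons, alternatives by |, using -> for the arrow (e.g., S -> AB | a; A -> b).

Unit productions: H->S.
Unit pairs (A ⇒* B via units): (H,S).
S: inherits non-unit rules of {S} → WHa | ff.
D: inherits non-unit rules of {D} → SW | aH | aa.
H: inherits non-unit rules of {H, S} → SWS | WHa | af | ff.
W: inherits non-unit rules of {W} → DSH | aa.

S -> ff | WHa; D -> SW | aH | aa; H -> af | ff | SWS | WHa; W -> aa | DSH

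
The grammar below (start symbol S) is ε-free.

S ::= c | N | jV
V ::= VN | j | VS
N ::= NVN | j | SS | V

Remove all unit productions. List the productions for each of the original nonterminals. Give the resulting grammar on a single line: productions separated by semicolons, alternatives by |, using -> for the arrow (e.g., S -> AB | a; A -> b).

S -> c | j | SS | VN | VS | jV | NVN; N -> j | SS | VN | VS | NVN; V -> j | VN | VS

Unit productions: N->V, S->N.
Unit pairs (A ⇒* B via units): (N,V), (S,N), (S,V).
S: inherits non-unit rules of {N, S, V} → NVN | SS | VN | VS | c | j | jV.
N: inherits non-unit rules of {N, V} → NVN | SS | VN | VS | j.
V: inherits non-unit rules of {V} → VN | VS | j.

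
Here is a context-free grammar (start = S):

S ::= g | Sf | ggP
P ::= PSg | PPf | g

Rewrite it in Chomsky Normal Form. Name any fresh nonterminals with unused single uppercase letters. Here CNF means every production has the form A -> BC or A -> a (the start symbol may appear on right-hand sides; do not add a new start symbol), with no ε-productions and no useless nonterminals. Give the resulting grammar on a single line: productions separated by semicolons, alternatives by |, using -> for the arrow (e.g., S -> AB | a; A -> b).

No ε-productions.
No unit productions to eliminate.
TERM: introduce A -> f, B -> g and substitute in every rule of length ≥2.
BIN: P -> PPA becomes P -> PC, C -> PA; P -> PSB becomes P -> PD, D -> SB; S -> BBP becomes S -> BE, E -> BP.

S -> g | BE | SA; A -> f; B -> g; C -> PA; D -> SB; E -> BP; P -> g | PC | PD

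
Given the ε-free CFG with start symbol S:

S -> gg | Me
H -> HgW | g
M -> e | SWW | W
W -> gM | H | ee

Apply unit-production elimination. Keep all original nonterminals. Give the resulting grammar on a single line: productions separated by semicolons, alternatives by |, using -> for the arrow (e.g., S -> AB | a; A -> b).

Unit productions: M->W, W->H.
Unit pairs (A ⇒* B via units): (M,H), (M,W), (W,H).
S: inherits non-unit rules of {S} → Me | gg.
H: inherits non-unit rules of {H} → HgW | g.
M: inherits non-unit rules of {H, M, W} → HgW | SWW | e | ee | g | gM.
W: inherits non-unit rules of {H, W} → HgW | ee | g | gM.

S -> Me | gg; H -> g | HgW; M -> e | g | ee | gM | HgW | SWW; W -> g | ee | gM | HgW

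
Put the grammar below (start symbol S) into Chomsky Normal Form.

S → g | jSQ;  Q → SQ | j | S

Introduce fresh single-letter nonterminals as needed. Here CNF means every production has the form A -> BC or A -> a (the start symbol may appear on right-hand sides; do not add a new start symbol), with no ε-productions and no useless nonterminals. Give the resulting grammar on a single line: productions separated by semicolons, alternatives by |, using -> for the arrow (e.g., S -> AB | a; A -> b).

No ε-productions.
After unit-elimination: S -> g | jSQ; Q -> g | j | SQ | jSQ.
TERM: introduce A -> j and substitute in every rule of length ≥2.
BIN: Q -> ASQ becomes Q -> AB, B -> SQ; S -> ASQ becomes S -> AC, C -> SQ.

S -> g | AC; A -> j; B -> SQ; C -> SQ; Q -> g | j | AB | SQ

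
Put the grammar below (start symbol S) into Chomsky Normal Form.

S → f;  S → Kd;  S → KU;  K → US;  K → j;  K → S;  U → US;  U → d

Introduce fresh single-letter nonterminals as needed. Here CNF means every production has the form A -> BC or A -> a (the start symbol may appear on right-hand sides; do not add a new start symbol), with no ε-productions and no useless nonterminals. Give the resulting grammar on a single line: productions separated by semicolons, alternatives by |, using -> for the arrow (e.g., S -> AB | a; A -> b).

S -> f | KA | KU; A -> d; K -> f | j | KA | KU | US; U -> d | US

No ε-productions.
After unit-elimination: S -> f | KU | Kd; K -> f | j | KU | Kd | US; U -> d | US.
TERM: introduce A -> d and substitute in every rule of length ≥2.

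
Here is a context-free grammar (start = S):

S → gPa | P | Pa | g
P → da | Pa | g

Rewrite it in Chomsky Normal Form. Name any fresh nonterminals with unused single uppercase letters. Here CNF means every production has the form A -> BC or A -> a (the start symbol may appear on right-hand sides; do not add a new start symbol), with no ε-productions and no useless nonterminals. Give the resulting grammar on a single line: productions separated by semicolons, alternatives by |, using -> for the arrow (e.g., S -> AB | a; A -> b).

S -> g | BA | CD | PA; A -> a; B -> d; C -> g; D -> PA; P -> g | BA | PA

No ε-productions.
After unit-elimination: S -> g | Pa | da | gPa; P -> g | Pa | da.
TERM: introduce A -> a, B -> d, C -> g and substitute in every rule of length ≥2.
BIN: S -> CPA becomes S -> CD, D -> PA.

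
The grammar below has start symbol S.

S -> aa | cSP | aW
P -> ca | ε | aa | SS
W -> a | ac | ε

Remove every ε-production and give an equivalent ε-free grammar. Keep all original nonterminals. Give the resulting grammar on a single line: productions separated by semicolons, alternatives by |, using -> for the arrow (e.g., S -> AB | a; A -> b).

S -> a | aW | aa | cS | cSP; P -> SS | aa | ca; W -> a | ac

Nullable set: {P, W}.
S -> aW: W nullable, giving a | aW.
S -> cSP: P nullable, giving cS | cSP.
Drop P -> ε.
Drop W -> ε.
Unchanged (no nullable symbols): S -> aa; P -> SS; P -> aa; P -> ca; W -> a; W -> ac.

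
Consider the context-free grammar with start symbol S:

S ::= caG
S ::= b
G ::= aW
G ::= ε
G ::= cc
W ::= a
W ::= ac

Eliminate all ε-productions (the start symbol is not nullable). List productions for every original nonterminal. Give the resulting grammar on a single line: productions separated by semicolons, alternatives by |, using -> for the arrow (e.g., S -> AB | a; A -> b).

Nullable set: {G}.
S -> caG: G nullable, giving ca | caG.
Drop G -> ε.
Unchanged (no nullable symbols): S -> b; G -> aW; G -> cc; W -> a; W -> ac.

S -> b | ca | caG; G -> aW | cc; W -> a | ac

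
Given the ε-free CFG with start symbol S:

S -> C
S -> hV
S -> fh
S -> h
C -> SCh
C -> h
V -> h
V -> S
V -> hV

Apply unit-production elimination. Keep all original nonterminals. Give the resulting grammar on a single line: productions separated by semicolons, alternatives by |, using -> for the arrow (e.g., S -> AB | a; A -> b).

S -> h | fh | hV | SCh; C -> h | SCh; V -> h | fh | hV | SCh

Unit productions: S->C, V->S.
Unit pairs (A ⇒* B via units): (S,C), (V,C), (V,S).
S: inherits non-unit rules of {C, S} → SCh | fh | h | hV.
C: inherits non-unit rules of {C} → SCh | h.
V: inherits non-unit rules of {C, S, V} → SCh | fh | h | hV.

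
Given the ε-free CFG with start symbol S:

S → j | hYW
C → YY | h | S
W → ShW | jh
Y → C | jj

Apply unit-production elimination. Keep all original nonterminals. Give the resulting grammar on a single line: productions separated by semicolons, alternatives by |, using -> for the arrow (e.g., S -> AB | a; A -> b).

Unit productions: C->S, Y->C.
Unit pairs (A ⇒* B via units): (C,S), (Y,C), (Y,S).
S: inherits non-unit rules of {S} → hYW | j.
C: inherits non-unit rules of {C, S} → YY | h | hYW | j.
W: inherits non-unit rules of {W} → ShW | jh.
Y: inherits non-unit rules of {C, S, Y} → YY | h | hYW | j | jj.

S -> j | hYW; C -> h | j | YY | hYW; W -> jh | ShW; Y -> h | j | YY | jj | hYW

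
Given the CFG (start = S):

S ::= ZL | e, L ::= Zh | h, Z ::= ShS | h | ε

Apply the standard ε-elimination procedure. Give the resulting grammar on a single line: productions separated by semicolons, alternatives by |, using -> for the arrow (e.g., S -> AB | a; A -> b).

Nullable set: {Z}.
S -> ZL: Z nullable, giving L | ZL.
L -> Zh: Z nullable, giving Zh | h.
Drop Z -> ε.
Unchanged (no nullable symbols): S -> e; L -> h; Z -> ShS; Z -> h.

S -> L | e | ZL; L -> h | Zh; Z -> h | ShS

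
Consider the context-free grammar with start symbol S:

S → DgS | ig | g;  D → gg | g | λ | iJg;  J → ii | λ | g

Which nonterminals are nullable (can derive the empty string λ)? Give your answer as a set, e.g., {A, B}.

{D, J}

Directly nullable (have an ε-rule): {D, J}.
Not nullable: S — each has a terminal in every rule's right-hand side or depends on a non-nullable symbol.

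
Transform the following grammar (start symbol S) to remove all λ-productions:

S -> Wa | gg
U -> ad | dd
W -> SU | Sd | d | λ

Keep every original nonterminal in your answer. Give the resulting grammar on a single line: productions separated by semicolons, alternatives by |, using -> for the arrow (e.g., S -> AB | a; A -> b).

Nullable set: {W}.
S -> Wa: W nullable, giving Wa | a.
Drop W -> λ.
Unchanged (no nullable symbols): S -> gg; U -> ad; U -> dd; W -> SU; W -> Sd; W -> d.

S -> a | Wa | gg; U -> ad | dd; W -> d | SU | Sd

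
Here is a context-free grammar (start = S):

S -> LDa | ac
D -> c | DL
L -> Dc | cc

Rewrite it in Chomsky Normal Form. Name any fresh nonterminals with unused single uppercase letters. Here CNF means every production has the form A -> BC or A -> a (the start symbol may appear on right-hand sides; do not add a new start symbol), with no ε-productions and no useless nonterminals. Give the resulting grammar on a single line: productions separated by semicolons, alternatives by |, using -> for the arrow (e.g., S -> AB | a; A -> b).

No ε-productions.
No unit productions to eliminate.
TERM: introduce B -> a, A -> c and substitute in every rule of length ≥2.
BIN: S -> LDB becomes S -> LC, C -> DB.

S -> BA | LC; A -> c; B -> a; C -> DB; D -> c | DL; L -> AA | DA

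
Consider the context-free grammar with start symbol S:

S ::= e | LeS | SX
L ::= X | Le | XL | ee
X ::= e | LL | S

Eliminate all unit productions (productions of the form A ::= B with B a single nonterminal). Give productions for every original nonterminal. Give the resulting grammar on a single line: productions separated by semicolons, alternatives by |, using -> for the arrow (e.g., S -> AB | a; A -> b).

Unit productions: L->X, X->S.
Unit pairs (A ⇒* B via units): (L,S), (L,X), (X,S).
S: inherits non-unit rules of {S} → LeS | SX | e.
L: inherits non-unit rules of {L, S, X} → LL | Le | LeS | SX | XL | e | ee.
X: inherits non-unit rules of {S, X} → LL | LeS | SX | e.

S -> e | SX | LeS; L -> e | LL | Le | SX | XL | ee | LeS; X -> e | LL | SX | LeS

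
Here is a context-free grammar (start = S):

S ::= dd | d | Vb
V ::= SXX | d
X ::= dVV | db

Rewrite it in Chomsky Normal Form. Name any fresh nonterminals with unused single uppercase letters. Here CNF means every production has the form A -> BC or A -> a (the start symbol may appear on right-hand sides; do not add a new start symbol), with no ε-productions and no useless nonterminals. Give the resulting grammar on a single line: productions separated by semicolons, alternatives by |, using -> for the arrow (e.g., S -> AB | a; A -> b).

No ε-productions.
No unit productions to eliminate.
TERM: introduce A -> b, B -> d and substitute in every rule of length ≥2.
BIN: V -> SXX becomes V -> SC, C -> XX; X -> BVV becomes X -> BD, D -> VV.

S -> d | BB | VA; A -> b; B -> d; C -> XX; D -> VV; V -> d | SC; X -> BA | BD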